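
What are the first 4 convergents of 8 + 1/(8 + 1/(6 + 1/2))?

8/1, 65/8, 398/49, 861/106

Using the convergent recurrence p_i = a_i*p_{i-1} + p_{i-2}, q_i = a_i*q_{i-1} + q_{i-2} with p_{-2}=0, p_{-1}=1, q_{-2}=1, q_{-1}=0:
  i=0: a_0=8, p_0 = 8*1 + 0 = 8, q_0 = 8*0 + 1 = 1.
  i=1: a_1=8, p_1 = 8*8 + 1 = 65, q_1 = 8*1 + 0 = 8.
  i=2: a_2=6, p_2 = 6*65 + 8 = 398, q_2 = 6*8 + 1 = 49.
  i=3: a_3=2, p_3 = 2*398 + 65 = 861, q_3 = 2*49 + 8 = 106.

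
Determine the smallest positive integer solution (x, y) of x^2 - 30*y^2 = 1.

(x, y) = (11, 2)

First expand sqrt(30) as a continued fraction. With x_i = (sqrt(30) + m_i)/d_i and (m_0, d_0) = (0, 1): a_0 = floor(sqrt(30)) = 5, since 5^2 = 25 <= 30 < 36 = 6^2.
Iterate m_{i+1} = d_i*a_i - m_i, d_{i+1} = (30 - m_{i+1}^2)/d_i, a_{i+1} = floor((a_0 + m_{i+1})/d_{i+1}):
  m_1 = 1*5 - 0 = 5, d_1 = (30 - 5^2)/1 = 5/1 = 5, a_1 = floor((5 + 5)/5) = 2.
  m_2 = 5*2 - 5 = 5, d_2 = (30 - 5^2)/5 = 5/5 = 1, a_2 = floor((5 + 5)/1) = 10.
  m_3 = 1*10 - 5 = 5, d_3 = (30 - 5^2)/1 = 5/1 = 5: (m_3, d_3) = (m_1, d_1) = (5, 5), so from here the quotients repeat a_1, a_2; the period length is 2.
So sqrt(30) = [5; (2, 10)] with period length k = 2.
k is even, so the fundamental solution of x^2 - 30y^2 = 1 is (p_{k-1}, q_{k-1}) = (p_1, q_1); compute convergents through index 1.
Convergents (p_i = a_i*p_{i-1} + p_{i-2}, q_i = a_i*q_{i-1} + q_{i-2} with p_{-2}=0, p_{-1}=1, q_{-2}=1, q_{-1}=0):
  i=0: a_0=5, p_0 = 5*1 + 0 = 5, q_0 = 5*0 + 1 = 1.
  i=1: a_1=2, p_1 = 2*5 + 1 = 11, q_1 = 2*1 + 0 = 2.
Check: 11^2 - 30*2^2 = 121 - 120 = 1, so (x, y) = (11, 2) solves the equation, and by the theorem it is the least positive solution.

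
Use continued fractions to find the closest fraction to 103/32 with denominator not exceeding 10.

Expand x = 103/32 as a continued fraction with the Euclidean algorithm:
  103 = 3*32 + 7, so a_0 = 3.
  32 = 4*7 + 4, so a_1 = 4.
  7 = 1*4 + 3, so a_2 = 1.
  4 = 1*3 + 1, so a_3 = 1.
  3 = 3*1 + 0, so a_4 = 3.
so x = [3; 4, 1, 1, 3].
Convergents (p_i = a_i*p_{i-1} + p_{i-2}, q_i = a_i*q_{i-1} + q_{i-2} with p_{-2}=0, p_{-1}=1, q_{-2}=1, q_{-1}=0), until the denominator exceeds 10:
  i=0: a_0=3, p_0 = 3*1 + 0 = 3, q_0 = 3*0 + 1 = 1.
  i=1: a_1=4, p_1 = 4*3 + 1 = 13, q_1 = 4*1 + 0 = 4.
  i=2: a_2=1, p_2 = 1*13 + 3 = 16, q_2 = 1*4 + 1 = 5.
  i=3: a_3=1, p_3 = 1*16 + 13 = 29, q_3 = 1*5 + 4 = 9.
  i=4: a_4=3, p_4 = 3*29 + 16 = 103, q_4 = 3*9 + 5 = 32.
q_4 = 32 > 10, so the last convergent with denominator <= 10 is p_3/q_3 = 29/9.
The closest fraction with denominator <= 10 is either p_3/q_3 or the intermediate fraction (k*p_3 + p_2)/(k*q_3 + q_2) with the largest k >= 1 whose denominator stays <= 10; these approach x as k grows, and every other convergent or intermediate fraction in range is farther away.
Largest k: floor((10 - q_2)/q_3) = floor((10 - 5)/9) = 0.
Since k = 0, no intermediate fraction beyond p_3/q_3 has denominator <= 10, so the convergent 29/9 is the closest (its error is |103*9 - 29*32|/(32*9) = 1/288).

29/9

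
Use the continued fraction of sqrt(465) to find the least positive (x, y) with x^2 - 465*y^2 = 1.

(x, y) = (15871, 736)

First expand sqrt(465) as a continued fraction. With x_i = (sqrt(465) + m_i)/d_i and (m_0, d_0) = (0, 1): a_0 = floor(sqrt(465)) = 21, since 21^2 = 441 <= 465 < 484 = 22^2.
Iterate m_{i+1} = d_i*a_i - m_i, d_{i+1} = (465 - m_{i+1}^2)/d_i, a_{i+1} = floor((a_0 + m_{i+1})/d_{i+1}):
  m_1 = 1*21 - 0 = 21, d_1 = (465 - 21^2)/1 = 24/1 = 24, a_1 = floor((21 + 21)/24) = 1.
  m_2 = 24*1 - 21 = 3, d_2 = (465 - 3^2)/24 = 456/24 = 19, a_2 = floor((21 + 3)/19) = 1.
  m_3 = 19*1 - 3 = 16, d_3 = (465 - 16^2)/19 = 209/19 = 11, a_3 = floor((21 + 16)/11) = 3.
  m_4 = 11*3 - 16 = 17, d_4 = (465 - 17^2)/11 = 176/11 = 16, a_4 = floor((21 + 17)/16) = 2.
  m_5 = 16*2 - 17 = 15, d_5 = (465 - 15^2)/16 = 240/16 = 15, a_5 = floor((21 + 15)/15) = 2.
  m_6 = 15*2 - 15 = 15, d_6 = (465 - 15^2)/15 = 240/15 = 16, a_6 = floor((21 + 15)/16) = 2.
  m_7 = 16*2 - 15 = 17, d_7 = (465 - 17^2)/16 = 176/16 = 11, a_7 = floor((21 + 17)/11) = 3.
  m_8 = 11*3 - 17 = 16, d_8 = (465 - 16^2)/11 = 209/11 = 19, a_8 = floor((21 + 16)/19) = 1.
  m_9 = 19*1 - 16 = 3, d_9 = (465 - 3^2)/19 = 456/19 = 24, a_9 = floor((21 + 3)/24) = 1.
  m_10 = 24*1 - 3 = 21, d_10 = (465 - 21^2)/24 = 24/24 = 1, a_10 = floor((21 + 21)/1) = 42.
  m_11 = 1*42 - 21 = 21, d_11 = (465 - 21^2)/1 = 24/1 = 24: (m_11, d_11) = (m_1, d_1) = (21, 24), so from here the quotients repeat a_1, ..., a_10; the period length is 10.
So sqrt(465) = [21; (1, 1, 3, 2, 2, 2, 3, 1, 1, 42)] with period length k = 10.
k is even, so the fundamental solution of x^2 - 465y^2 = 1 is (p_{k-1}, q_{k-1}) = (p_9, q_9); compute convergents through index 9.
Convergents (p_i = a_i*p_{i-1} + p_{i-2}, q_i = a_i*q_{i-1} + q_{i-2} with p_{-2}=0, p_{-1}=1, q_{-2}=1, q_{-1}=0):
  i=0: a_0=21, p_0 = 21*1 + 0 = 21, q_0 = 21*0 + 1 = 1.
  i=1: a_1=1, p_1 = 1*21 + 1 = 22, q_1 = 1*1 + 0 = 1.
  i=2: a_2=1, p_2 = 1*22 + 21 = 43, q_2 = 1*1 + 1 = 2.
  i=3: a_3=3, p_3 = 3*43 + 22 = 151, q_3 = 3*2 + 1 = 7.
  i=4: a_4=2, p_4 = 2*151 + 43 = 345, q_4 = 2*7 + 2 = 16.
  i=5: a_5=2, p_5 = 2*345 + 151 = 841, q_5 = 2*16 + 7 = 39.
  i=6: a_6=2, p_6 = 2*841 + 345 = 2027, q_6 = 2*39 + 16 = 94.
  i=7: a_7=3, p_7 = 3*2027 + 841 = 6922, q_7 = 3*94 + 39 = 321.
  i=8: a_8=1, p_8 = 1*6922 + 2027 = 8949, q_8 = 1*321 + 94 = 415.
  i=9: a_9=1, p_9 = 1*8949 + 6922 = 15871, q_9 = 1*415 + 321 = 736.
Check: 15871^2 - 465*736^2 = 251888641 - 251888640 = 1, so (x, y) = (15871, 736) solves the equation, and by the theorem it is the least positive solution.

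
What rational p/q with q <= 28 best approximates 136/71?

23/12

Expand x = 136/71 as a continued fraction with the Euclidean algorithm:
  136 = 1*71 + 65, so a_0 = 1.
  71 = 1*65 + 6, so a_1 = 1.
  65 = 10*6 + 5, so a_2 = 10.
  6 = 1*5 + 1, so a_3 = 1.
  5 = 5*1 + 0, so a_4 = 5.
so x = [1; 1, 10, 1, 5].
Convergents (p_i = a_i*p_{i-1} + p_{i-2}, q_i = a_i*q_{i-1} + q_{i-2} with p_{-2}=0, p_{-1}=1, q_{-2}=1, q_{-1}=0), until the denominator exceeds 28:
  i=0: a_0=1, p_0 = 1*1 + 0 = 1, q_0 = 1*0 + 1 = 1.
  i=1: a_1=1, p_1 = 1*1 + 1 = 2, q_1 = 1*1 + 0 = 1.
  i=2: a_2=10, p_2 = 10*2 + 1 = 21, q_2 = 10*1 + 1 = 11.
  i=3: a_3=1, p_3 = 1*21 + 2 = 23, q_3 = 1*11 + 1 = 12.
  i=4: a_4=5, p_4 = 5*23 + 21 = 136, q_4 = 5*12 + 11 = 71.
q_4 = 71 > 28, so the last convergent with denominator <= 28 is p_3/q_3 = 23/12.
The closest fraction with denominator <= 28 is either p_3/q_3 or the intermediate fraction (k*p_3 + p_2)/(k*q_3 + q_2) with the largest k >= 1 whose denominator stays <= 28; these approach x as k grows, and every other convergent or intermediate fraction in range is farther away.
Largest k: floor((28 - q_2)/q_3) = floor((28 - 11)/12) = 1.
That gives (1*23 + 21)/(1*12 + 11) = 44/23.
Compare the errors: |x - 23/12| = |136*12 - 23*71|/(71*12) = 1/852, and |x - 44/23| = |136*23 - 44*71|/(71*23) = 4/1633.
Cross-multiplying, 1*1633 = 1633 < 3408 = 4*852, so 1/852 is smaller: the convergent 23/12 is closer to x than 44/23.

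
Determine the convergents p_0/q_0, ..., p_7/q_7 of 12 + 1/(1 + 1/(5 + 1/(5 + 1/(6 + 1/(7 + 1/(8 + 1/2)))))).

Using the convergent recurrence p_i = a_i*p_{i-1} + p_{i-2}, q_i = a_i*q_{i-1} + q_{i-2} with p_{-2}=0, p_{-1}=1, q_{-2}=1, q_{-1}=0:
  i=0: a_0=12, p_0 = 12*1 + 0 = 12, q_0 = 12*0 + 1 = 1.
  i=1: a_1=1, p_1 = 1*12 + 1 = 13, q_1 = 1*1 + 0 = 1.
  i=2: a_2=5, p_2 = 5*13 + 12 = 77, q_2 = 5*1 + 1 = 6.
  i=3: a_3=5, p_3 = 5*77 + 13 = 398, q_3 = 5*6 + 1 = 31.
  i=4: a_4=6, p_4 = 6*398 + 77 = 2465, q_4 = 6*31 + 6 = 192.
  i=5: a_5=7, p_5 = 7*2465 + 398 = 17653, q_5 = 7*192 + 31 = 1375.
  i=6: a_6=8, p_6 = 8*17653 + 2465 = 143689, q_6 = 8*1375 + 192 = 11192.
  i=7: a_7=2, p_7 = 2*143689 + 17653 = 305031, q_7 = 2*11192 + 1375 = 23759.

12/1, 13/1, 77/6, 398/31, 2465/192, 17653/1375, 143689/11192, 305031/23759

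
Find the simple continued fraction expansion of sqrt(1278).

Write x_i = (sqrt(1278) + m_i)/d_i with (m_0, d_0) = (0, 1). a_0 = floor(sqrt(1278)) = 35, since 35^2 = 1225 <= 1278 < 1296 = 36^2.
Iterate m_{i+1} = d_i*a_i - m_i, d_{i+1} = (1278 - m_{i+1}^2)/d_i, a_{i+1} = floor((a_0 + m_{i+1})/d_{i+1}):
  m_1 = 1*35 - 0 = 35, d_1 = (1278 - 35^2)/1 = 53/1 = 53, a_1 = floor((35 + 35)/53) = 1.
  m_2 = 53*1 - 35 = 18, d_2 = (1278 - 18^2)/53 = 954/53 = 18, a_2 = floor((35 + 18)/18) = 2.
  m_3 = 18*2 - 18 = 18, d_3 = (1278 - 18^2)/18 = 954/18 = 53, a_3 = floor((35 + 18)/53) = 1.
  m_4 = 53*1 - 18 = 35, d_4 = (1278 - 35^2)/53 = 53/53 = 1, a_4 = floor((35 + 35)/1) = 70.
  m_5 = 1*70 - 35 = 35, d_5 = (1278 - 35^2)/1 = 53/1 = 53: (m_5, d_5) = (m_1, d_1) = (35, 53), so from here the quotients repeat a_1, ..., a_4; the period length is 4.
Hence the expansion of sqrt(1278) is a_0 = 35 followed by the repeating block 1, 2, 1, 70 (period 4).

[35; (1, 2, 1, 70)]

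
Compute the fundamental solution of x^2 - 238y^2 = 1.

First expand sqrt(238) as a continued fraction. With x_i = (sqrt(238) + m_i)/d_i and (m_0, d_0) = (0, 1): a_0 = floor(sqrt(238)) = 15, since 15^2 = 225 <= 238 < 256 = 16^2.
Iterate m_{i+1} = d_i*a_i - m_i, d_{i+1} = (238 - m_{i+1}^2)/d_i, a_{i+1} = floor((a_0 + m_{i+1})/d_{i+1}):
  m_1 = 1*15 - 0 = 15, d_1 = (238 - 15^2)/1 = 13/1 = 13, a_1 = floor((15 + 15)/13) = 2.
  m_2 = 13*2 - 15 = 11, d_2 = (238 - 11^2)/13 = 117/13 = 9, a_2 = floor((15 + 11)/9) = 2.
  m_3 = 9*2 - 11 = 7, d_3 = (238 - 7^2)/9 = 189/9 = 21, a_3 = floor((15 + 7)/21) = 1.
  m_4 = 21*1 - 7 = 14, d_4 = (238 - 14^2)/21 = 42/21 = 2, a_4 = floor((15 + 14)/2) = 14.
  m_5 = 2*14 - 14 = 14, d_5 = (238 - 14^2)/2 = 42/2 = 21, a_5 = floor((15 + 14)/21) = 1.
  m_6 = 21*1 - 14 = 7, d_6 = (238 - 7^2)/21 = 189/21 = 9, a_6 = floor((15 + 7)/9) = 2.
  m_7 = 9*2 - 7 = 11, d_7 = (238 - 11^2)/9 = 117/9 = 13, a_7 = floor((15 + 11)/13) = 2.
  m_8 = 13*2 - 11 = 15, d_8 = (238 - 15^2)/13 = 13/13 = 1, a_8 = floor((15 + 15)/1) = 30.
  m_9 = 1*30 - 15 = 15, d_9 = (238 - 15^2)/1 = 13/1 = 13: (m_9, d_9) = (m_1, d_1) = (15, 13), so from here the quotients repeat a_1, ..., a_8; the period length is 8.
So sqrt(238) = [15; (2, 2, 1, 14, 1, 2, 2, 30)] with period length k = 8.
k is even, so the fundamental solution of x^2 - 238y^2 = 1 is (p_{k-1}, q_{k-1}) = (p_7, q_7); compute convergents through index 7.
Convergents (p_i = a_i*p_{i-1} + p_{i-2}, q_i = a_i*q_{i-1} + q_{i-2} with p_{-2}=0, p_{-1}=1, q_{-2}=1, q_{-1}=0):
  i=0: a_0=15, p_0 = 15*1 + 0 = 15, q_0 = 15*0 + 1 = 1.
  i=1: a_1=2, p_1 = 2*15 + 1 = 31, q_1 = 2*1 + 0 = 2.
  i=2: a_2=2, p_2 = 2*31 + 15 = 77, q_2 = 2*2 + 1 = 5.
  i=3: a_3=1, p_3 = 1*77 + 31 = 108, q_3 = 1*5 + 2 = 7.
  i=4: a_4=14, p_4 = 14*108 + 77 = 1589, q_4 = 14*7 + 5 = 103.
  i=5: a_5=1, p_5 = 1*1589 + 108 = 1697, q_5 = 1*103 + 7 = 110.
  i=6: a_6=2, p_6 = 2*1697 + 1589 = 4983, q_6 = 2*110 + 103 = 323.
  i=7: a_7=2, p_7 = 2*4983 + 1697 = 11663, q_7 = 2*323 + 110 = 756.
Check: 11663^2 - 238*756^2 = 136025569 - 136025568 = 1, so (x, y) = (11663, 756) solves the equation, and by the theorem it is the least positive solution.

(x, y) = (11663, 756)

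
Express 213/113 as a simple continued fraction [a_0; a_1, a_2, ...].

[1; 1, 7, 1, 2, 4]

Run the Euclidean algorithm on 213 and 113; the successive quotients are the partial quotients a_0, a_1, ... (each step inverts the fractional part left over by the previous one):
  213 = 1*113 + 100, so a_0 = 1.
  113 = 1*100 + 13, so a_1 = 1.
  100 = 7*13 + 9, so a_2 = 7.
  13 = 1*9 + 4, so a_3 = 1.
  9 = 2*4 + 1, so a_4 = 2.
  4 = 4*1 + 0, so a_5 = 4.
The remainder reaches 0 after 6 divisions, so the expansion has 6 partial quotients, read off in order.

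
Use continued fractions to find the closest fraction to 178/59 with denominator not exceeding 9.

Expand x = 178/59 as a continued fraction with the Euclidean algorithm:
  178 = 3*59 + 1, so a_0 = 3.
  59 = 59*1 + 0, so a_1 = 59.
so x = [3; 59].
Convergents (p_i = a_i*p_{i-1} + p_{i-2}, q_i = a_i*q_{i-1} + q_{i-2} with p_{-2}=0, p_{-1}=1, q_{-2}=1, q_{-1}=0), until the denominator exceeds 9:
  i=0: a_0=3, p_0 = 3*1 + 0 = 3, q_0 = 3*0 + 1 = 1.
  i=1: a_1=59, p_1 = 59*3 + 1 = 178, q_1 = 59*1 + 0 = 59.
q_1 = 59 > 9, so the last convergent with denominator <= 9 is p_0/q_0 = 3/1.
The closest fraction with denominator <= 9 is either p_0/q_0 or the intermediate fraction (k*p_0 + p_{-1})/(k*q_0 + q_{-1}) with the largest k >= 1 whose denominator stays <= 9; these approach x as k grows, and every other convergent or intermediate fraction in range is farther away.
Largest k: floor((9 - q_{-1})/q_0) = floor((9 - 0)/1) = 9 (using the seeds p_{-1} = 1, q_{-1} = 0).
That gives (9*3 + 1)/(9*1 + 0) = 28/9.
Compare the errors: |x - 3/1| = |178*1 - 3*59|/(59*1) = 1/59, and |x - 28/9| = |178*9 - 28*59|/(59*9) = 50/531.
Cross-multiplying, 1*531 = 531 < 2950 = 50*59, so 1/59 is smaller: the convergent 3/1 is closer to x than 28/9.

3/1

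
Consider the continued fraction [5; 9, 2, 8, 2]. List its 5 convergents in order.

5/1, 46/9, 97/19, 822/161, 1741/341

Using the convergent recurrence p_i = a_i*p_{i-1} + p_{i-2}, q_i = a_i*q_{i-1} + q_{i-2} with p_{-2}=0, p_{-1}=1, q_{-2}=1, q_{-1}=0:
  i=0: a_0=5, p_0 = 5*1 + 0 = 5, q_0 = 5*0 + 1 = 1.
  i=1: a_1=9, p_1 = 9*5 + 1 = 46, q_1 = 9*1 + 0 = 9.
  i=2: a_2=2, p_2 = 2*46 + 5 = 97, q_2 = 2*9 + 1 = 19.
  i=3: a_3=8, p_3 = 8*97 + 46 = 822, q_3 = 8*19 + 9 = 161.
  i=4: a_4=2, p_4 = 2*822 + 97 = 1741, q_4 = 2*161 + 19 = 341.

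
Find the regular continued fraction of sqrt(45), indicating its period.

[6; (1, 2, 2, 2, 1, 12)]

Write x_i = (sqrt(45) + m_i)/d_i with (m_0, d_0) = (0, 1). a_0 = floor(sqrt(45)) = 6, since 6^2 = 36 <= 45 < 49 = 7^2.
Iterate m_{i+1} = d_i*a_i - m_i, d_{i+1} = (45 - m_{i+1}^2)/d_i, a_{i+1} = floor((a_0 + m_{i+1})/d_{i+1}):
  m_1 = 1*6 - 0 = 6, d_1 = (45 - 6^2)/1 = 9/1 = 9, a_1 = floor((6 + 6)/9) = 1.
  m_2 = 9*1 - 6 = 3, d_2 = (45 - 3^2)/9 = 36/9 = 4, a_2 = floor((6 + 3)/4) = 2.
  m_3 = 4*2 - 3 = 5, d_3 = (45 - 5^2)/4 = 20/4 = 5, a_3 = floor((6 + 5)/5) = 2.
  m_4 = 5*2 - 5 = 5, d_4 = (45 - 5^2)/5 = 20/5 = 4, a_4 = floor((6 + 5)/4) = 2.
  m_5 = 4*2 - 5 = 3, d_5 = (45 - 3^2)/4 = 36/4 = 9, a_5 = floor((6 + 3)/9) = 1.
  m_6 = 9*1 - 3 = 6, d_6 = (45 - 6^2)/9 = 9/9 = 1, a_6 = floor((6 + 6)/1) = 12.
  m_7 = 1*12 - 6 = 6, d_7 = (45 - 6^2)/1 = 9/1 = 9: (m_7, d_7) = (m_1, d_1) = (6, 9), so from here the quotients repeat a_1, ..., a_6; the period length is 6.
Hence the expansion of sqrt(45) is a_0 = 6 followed by the repeating block 1, 2, 2, 2, 1, 12 (period 6).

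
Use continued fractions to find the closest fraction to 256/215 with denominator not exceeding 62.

Expand x = 256/215 as a continued fraction with the Euclidean algorithm:
  256 = 1*215 + 41, so a_0 = 1.
  215 = 5*41 + 10, so a_1 = 5.
  41 = 4*10 + 1, so a_2 = 4.
  10 = 10*1 + 0, so a_3 = 10.
so x = [1; 5, 4, 10].
Convergents (p_i = a_i*p_{i-1} + p_{i-2}, q_i = a_i*q_{i-1} + q_{i-2} with p_{-2}=0, p_{-1}=1, q_{-2}=1, q_{-1}=0), until the denominator exceeds 62:
  i=0: a_0=1, p_0 = 1*1 + 0 = 1, q_0 = 1*0 + 1 = 1.
  i=1: a_1=5, p_1 = 5*1 + 1 = 6, q_1 = 5*1 + 0 = 5.
  i=2: a_2=4, p_2 = 4*6 + 1 = 25, q_2 = 4*5 + 1 = 21.
  i=3: a_3=10, p_3 = 10*25 + 6 = 256, q_3 = 10*21 + 5 = 215.
q_3 = 215 > 62, so the last convergent with denominator <= 62 is p_2/q_2 = 25/21.
The closest fraction with denominator <= 62 is either p_2/q_2 or the intermediate fraction (k*p_2 + p_1)/(k*q_2 + q_1) with the largest k >= 1 whose denominator stays <= 62; these approach x as k grows, and every other convergent or intermediate fraction in range is farther away.
Largest k: floor((62 - q_1)/q_2) = floor((62 - 5)/21) = 2.
That gives (2*25 + 6)/(2*21 + 5) = 56/47.
Compare the errors: |x - 25/21| = |256*21 - 25*215|/(215*21) = 1/4515, and |x - 56/47| = |256*47 - 56*215|/(215*47) = 8/10105.
Cross-multiplying, 1*10105 = 10105 < 36120 = 8*4515, so 1/4515 is smaller: the convergent 25/21 is closer to x than 56/47.

25/21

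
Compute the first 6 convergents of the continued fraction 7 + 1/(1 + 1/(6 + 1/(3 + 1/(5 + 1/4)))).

7/1, 8/1, 55/7, 173/22, 920/117, 3853/490

Using the convergent recurrence p_i = a_i*p_{i-1} + p_{i-2}, q_i = a_i*q_{i-1} + q_{i-2} with p_{-2}=0, p_{-1}=1, q_{-2}=1, q_{-1}=0:
  i=0: a_0=7, p_0 = 7*1 + 0 = 7, q_0 = 7*0 + 1 = 1.
  i=1: a_1=1, p_1 = 1*7 + 1 = 8, q_1 = 1*1 + 0 = 1.
  i=2: a_2=6, p_2 = 6*8 + 7 = 55, q_2 = 6*1 + 1 = 7.
  i=3: a_3=3, p_3 = 3*55 + 8 = 173, q_3 = 3*7 + 1 = 22.
  i=4: a_4=5, p_4 = 5*173 + 55 = 920, q_4 = 5*22 + 7 = 117.
  i=5: a_5=4, p_5 = 4*920 + 173 = 3853, q_5 = 4*117 + 22 = 490.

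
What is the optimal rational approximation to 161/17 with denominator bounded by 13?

123/13

Expand x = 161/17 as a continued fraction with the Euclidean algorithm:
  161 = 9*17 + 8, so a_0 = 9.
  17 = 2*8 + 1, so a_1 = 2.
  8 = 8*1 + 0, so a_2 = 8.
so x = [9; 2, 8].
Convergents (p_i = a_i*p_{i-1} + p_{i-2}, q_i = a_i*q_{i-1} + q_{i-2} with p_{-2}=0, p_{-1}=1, q_{-2}=1, q_{-1}=0), until the denominator exceeds 13:
  i=0: a_0=9, p_0 = 9*1 + 0 = 9, q_0 = 9*0 + 1 = 1.
  i=1: a_1=2, p_1 = 2*9 + 1 = 19, q_1 = 2*1 + 0 = 2.
  i=2: a_2=8, p_2 = 8*19 + 9 = 161, q_2 = 8*2 + 1 = 17.
q_2 = 17 > 13, so the last convergent with denominator <= 13 is p_1/q_1 = 19/2.
The closest fraction with denominator <= 13 is either p_1/q_1 or the intermediate fraction (k*p_1 + p_0)/(k*q_1 + q_0) with the largest k >= 1 whose denominator stays <= 13; these approach x as k grows, and every other convergent or intermediate fraction in range is farther away.
Largest k: floor((13 - q_0)/q_1) = floor((13 - 1)/2) = 6.
That gives (6*19 + 9)/(6*2 + 1) = 123/13.
Compare the errors: |x - 19/2| = |161*2 - 19*17|/(17*2) = 1/34, and |x - 123/13| = |161*13 - 123*17|/(17*13) = 2/221.
Cross-multiplying, 2*34 = 68 < 221 = 1*221, so 2/221 is smaller: the intermediate fraction 123/13 is closer to x than 19/2.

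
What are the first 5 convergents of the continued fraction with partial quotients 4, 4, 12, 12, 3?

Using the convergent recurrence p_i = a_i*p_{i-1} + p_{i-2}, q_i = a_i*q_{i-1} + q_{i-2} with p_{-2}=0, p_{-1}=1, q_{-2}=1, q_{-1}=0:
  i=0: a_0=4, p_0 = 4*1 + 0 = 4, q_0 = 4*0 + 1 = 1.
  i=1: a_1=4, p_1 = 4*4 + 1 = 17, q_1 = 4*1 + 0 = 4.
  i=2: a_2=12, p_2 = 12*17 + 4 = 208, q_2 = 12*4 + 1 = 49.
  i=3: a_3=12, p_3 = 12*208 + 17 = 2513, q_3 = 12*49 + 4 = 592.
  i=4: a_4=3, p_4 = 3*2513 + 208 = 7747, q_4 = 3*592 + 49 = 1825.

4/1, 17/4, 208/49, 2513/592, 7747/1825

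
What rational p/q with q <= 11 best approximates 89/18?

Expand x = 89/18 as a continued fraction with the Euclidean algorithm:
  89 = 4*18 + 17, so a_0 = 4.
  18 = 1*17 + 1, so a_1 = 1.
  17 = 17*1 + 0, so a_2 = 17.
so x = [4; 1, 17].
Convergents (p_i = a_i*p_{i-1} + p_{i-2}, q_i = a_i*q_{i-1} + q_{i-2} with p_{-2}=0, p_{-1}=1, q_{-2}=1, q_{-1}=0), until the denominator exceeds 11:
  i=0: a_0=4, p_0 = 4*1 + 0 = 4, q_0 = 4*0 + 1 = 1.
  i=1: a_1=1, p_1 = 1*4 + 1 = 5, q_1 = 1*1 + 0 = 1.
  i=2: a_2=17, p_2 = 17*5 + 4 = 89, q_2 = 17*1 + 1 = 18.
q_2 = 18 > 11, so the last convergent with denominator <= 11 is p_1/q_1 = 5/1.
The closest fraction with denominator <= 11 is either p_1/q_1 or the intermediate fraction (k*p_1 + p_0)/(k*q_1 + q_0) with the largest k >= 1 whose denominator stays <= 11; these approach x as k grows, and every other convergent or intermediate fraction in range is farther away.
Largest k: floor((11 - q_0)/q_1) = floor((11 - 1)/1) = 10.
That gives (10*5 + 4)/(10*1 + 1) = 54/11.
Compare the errors: |x - 5/1| = |89*1 - 5*18|/(18*1) = 1/18, and |x - 54/11| = |89*11 - 54*18|/(18*11) = 7/198.
Cross-multiplying, 7*18 = 126 < 198 = 1*198, so 7/198 is smaller: the intermediate fraction 54/11 is closer to x than 5/1.

54/11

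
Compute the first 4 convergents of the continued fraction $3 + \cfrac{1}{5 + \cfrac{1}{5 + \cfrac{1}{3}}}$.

3/1, 16/5, 83/26, 265/83

Using the convergent recurrence p_i = a_i*p_{i-1} + p_{i-2}, q_i = a_i*q_{i-1} + q_{i-2} with p_{-2}=0, p_{-1}=1, q_{-2}=1, q_{-1}=0:
  i=0: a_0=3, p_0 = 3*1 + 0 = 3, q_0 = 3*0 + 1 = 1.
  i=1: a_1=5, p_1 = 5*3 + 1 = 16, q_1 = 5*1 + 0 = 5.
  i=2: a_2=5, p_2 = 5*16 + 3 = 83, q_2 = 5*5 + 1 = 26.
  i=3: a_3=3, p_3 = 3*83 + 16 = 265, q_3 = 3*26 + 5 = 83.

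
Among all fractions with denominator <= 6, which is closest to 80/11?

Expand x = 80/11 as a continued fraction with the Euclidean algorithm:
  80 = 7*11 + 3, so a_0 = 7.
  11 = 3*3 + 2, so a_1 = 3.
  3 = 1*2 + 1, so a_2 = 1.
  2 = 2*1 + 0, so a_3 = 2.
so x = [7; 3, 1, 2].
Convergents (p_i = a_i*p_{i-1} + p_{i-2}, q_i = a_i*q_{i-1} + q_{i-2} with p_{-2}=0, p_{-1}=1, q_{-2}=1, q_{-1}=0), until the denominator exceeds 6:
  i=0: a_0=7, p_0 = 7*1 + 0 = 7, q_0 = 7*0 + 1 = 1.
  i=1: a_1=3, p_1 = 3*7 + 1 = 22, q_1 = 3*1 + 0 = 3.
  i=2: a_2=1, p_2 = 1*22 + 7 = 29, q_2 = 1*3 + 1 = 4.
  i=3: a_3=2, p_3 = 2*29 + 22 = 80, q_3 = 2*4 + 3 = 11.
q_3 = 11 > 6, so the last convergent with denominator <= 6 is p_2/q_2 = 29/4.
The closest fraction with denominator <= 6 is either p_2/q_2 or the intermediate fraction (k*p_2 + p_1)/(k*q_2 + q_1) with the largest k >= 1 whose denominator stays <= 6; these approach x as k grows, and every other convergent or intermediate fraction in range is farther away.
Largest k: floor((6 - q_1)/q_2) = floor((6 - 3)/4) = 0.
Since k = 0, no intermediate fraction beyond p_2/q_2 has denominator <= 6, so the convergent 29/4 is the closest (its error is |80*4 - 29*11|/(11*4) = 1/44).

29/4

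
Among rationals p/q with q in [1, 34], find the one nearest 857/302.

Expand x = 857/302 as a continued fraction with the Euclidean algorithm:
  857 = 2*302 + 253, so a_0 = 2.
  302 = 1*253 + 49, so a_1 = 1.
  253 = 5*49 + 8, so a_2 = 5.
  49 = 6*8 + 1, so a_3 = 6.
  8 = 8*1 + 0, so a_4 = 8.
so x = [2; 1, 5, 6, 8].
Convergents (p_i = a_i*p_{i-1} + p_{i-2}, q_i = a_i*q_{i-1} + q_{i-2} with p_{-2}=0, p_{-1}=1, q_{-2}=1, q_{-1}=0), until the denominator exceeds 34:
  i=0: a_0=2, p_0 = 2*1 + 0 = 2, q_0 = 2*0 + 1 = 1.
  i=1: a_1=1, p_1 = 1*2 + 1 = 3, q_1 = 1*1 + 0 = 1.
  i=2: a_2=5, p_2 = 5*3 + 2 = 17, q_2 = 5*1 + 1 = 6.
  i=3: a_3=6, p_3 = 6*17 + 3 = 105, q_3 = 6*6 + 1 = 37.
q_3 = 37 > 34, so the last convergent with denominator <= 34 is p_2/q_2 = 17/6.
The closest fraction with denominator <= 34 is either p_2/q_2 or the intermediate fraction (k*p_2 + p_1)/(k*q_2 + q_1) with the largest k >= 1 whose denominator stays <= 34; these approach x as k grows, and every other convergent or intermediate fraction in range is farther away.
Largest k: floor((34 - q_1)/q_2) = floor((34 - 1)/6) = 5.
That gives (5*17 + 3)/(5*6 + 1) = 88/31.
Compare the errors: |x - 17/6| = |857*6 - 17*302|/(302*6) = 8/1812, and |x - 88/31| = |857*31 - 88*302|/(302*31) = 9/9362.
Cross-multiplying, 9*1812 = 16308 < 74896 = 8*9362, so 9/9362 is smaller: the intermediate fraction 88/31 is closer to x than 17/6.

88/31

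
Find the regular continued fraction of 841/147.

Run the Euclidean algorithm on 841 and 147; the successive quotients are the partial quotients a_0, a_1, ... (each step inverts the fractional part left over by the previous one):
  841 = 5*147 + 106, so a_0 = 5.
  147 = 1*106 + 41, so a_1 = 1.
  106 = 2*41 + 24, so a_2 = 2.
  41 = 1*24 + 17, so a_3 = 1.
  24 = 1*17 + 7, so a_4 = 1.
  17 = 2*7 + 3, so a_5 = 2.
  7 = 2*3 + 1, so a_6 = 2.
  3 = 3*1 + 0, so a_7 = 3.
The remainder reaches 0 after 8 divisions, so the expansion has 8 partial quotients, read off in order.

[5; 1, 2, 1, 1, 2, 2, 3]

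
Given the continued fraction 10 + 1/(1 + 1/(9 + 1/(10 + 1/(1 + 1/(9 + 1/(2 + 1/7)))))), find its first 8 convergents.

10/1, 11/1, 109/10, 1101/101, 1210/111, 11991/1100, 25192/2311, 188335/17277

Using the convergent recurrence p_i = a_i*p_{i-1} + p_{i-2}, q_i = a_i*q_{i-1} + q_{i-2} with p_{-2}=0, p_{-1}=1, q_{-2}=1, q_{-1}=0:
  i=0: a_0=10, p_0 = 10*1 + 0 = 10, q_0 = 10*0 + 1 = 1.
  i=1: a_1=1, p_1 = 1*10 + 1 = 11, q_1 = 1*1 + 0 = 1.
  i=2: a_2=9, p_2 = 9*11 + 10 = 109, q_2 = 9*1 + 1 = 10.
  i=3: a_3=10, p_3 = 10*109 + 11 = 1101, q_3 = 10*10 + 1 = 101.
  i=4: a_4=1, p_4 = 1*1101 + 109 = 1210, q_4 = 1*101 + 10 = 111.
  i=5: a_5=9, p_5 = 9*1210 + 1101 = 11991, q_5 = 9*111 + 101 = 1100.
  i=6: a_6=2, p_6 = 2*11991 + 1210 = 25192, q_6 = 2*1100 + 111 = 2311.
  i=7: a_7=7, p_7 = 7*25192 + 11991 = 188335, q_7 = 7*2311 + 1100 = 17277.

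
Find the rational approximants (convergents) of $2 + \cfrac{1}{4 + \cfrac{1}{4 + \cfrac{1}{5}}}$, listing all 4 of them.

Using the convergent recurrence p_i = a_i*p_{i-1} + p_{i-2}, q_i = a_i*q_{i-1} + q_{i-2} with p_{-2}=0, p_{-1}=1, q_{-2}=1, q_{-1}=0:
  i=0: a_0=2, p_0 = 2*1 + 0 = 2, q_0 = 2*0 + 1 = 1.
  i=1: a_1=4, p_1 = 4*2 + 1 = 9, q_1 = 4*1 + 0 = 4.
  i=2: a_2=4, p_2 = 4*9 + 2 = 38, q_2 = 4*4 + 1 = 17.
  i=3: a_3=5, p_3 = 5*38 + 9 = 199, q_3 = 5*17 + 4 = 89.

2/1, 9/4, 38/17, 199/89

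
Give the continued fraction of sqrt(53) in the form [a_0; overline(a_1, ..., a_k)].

[7; overline(3, 1, 1, 3, 14)]

Write x_i = (sqrt(53) + m_i)/d_i with (m_0, d_0) = (0, 1). a_0 = floor(sqrt(53)) = 7, since 7^2 = 49 <= 53 < 64 = 8^2.
Iterate m_{i+1} = d_i*a_i - m_i, d_{i+1} = (53 - m_{i+1}^2)/d_i, a_{i+1} = floor((a_0 + m_{i+1})/d_{i+1}):
  m_1 = 1*7 - 0 = 7, d_1 = (53 - 7^2)/1 = 4/1 = 4, a_1 = floor((7 + 7)/4) = 3.
  m_2 = 4*3 - 7 = 5, d_2 = (53 - 5^2)/4 = 28/4 = 7, a_2 = floor((7 + 5)/7) = 1.
  m_3 = 7*1 - 5 = 2, d_3 = (53 - 2^2)/7 = 49/7 = 7, a_3 = floor((7 + 2)/7) = 1.
  m_4 = 7*1 - 2 = 5, d_4 = (53 - 5^2)/7 = 28/7 = 4, a_4 = floor((7 + 5)/4) = 3.
  m_5 = 4*3 - 5 = 7, d_5 = (53 - 7^2)/4 = 4/4 = 1, a_5 = floor((7 + 7)/1) = 14.
  m_6 = 1*14 - 7 = 7, d_6 = (53 - 7^2)/1 = 4/1 = 4: (m_6, d_6) = (m_1, d_1) = (7, 4), so from here the quotients repeat a_1, ..., a_5; the period length is 5.
Hence the expansion of sqrt(53) is a_0 = 7 followed by the repeating block 3, 1, 1, 3, 14 (period 5).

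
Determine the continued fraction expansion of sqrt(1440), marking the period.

[37; (1, 17, 1, 74)]

Write x_i = (sqrt(1440) + m_i)/d_i with (m_0, d_0) = (0, 1). a_0 = floor(sqrt(1440)) = 37, since 37^2 = 1369 <= 1440 < 1444 = 38^2.
Iterate m_{i+1} = d_i*a_i - m_i, d_{i+1} = (1440 - m_{i+1}^2)/d_i, a_{i+1} = floor((a_0 + m_{i+1})/d_{i+1}):
  m_1 = 1*37 - 0 = 37, d_1 = (1440 - 37^2)/1 = 71/1 = 71, a_1 = floor((37 + 37)/71) = 1.
  m_2 = 71*1 - 37 = 34, d_2 = (1440 - 34^2)/71 = 284/71 = 4, a_2 = floor((37 + 34)/4) = 17.
  m_3 = 4*17 - 34 = 34, d_3 = (1440 - 34^2)/4 = 284/4 = 71, a_3 = floor((37 + 34)/71) = 1.
  m_4 = 71*1 - 34 = 37, d_4 = (1440 - 37^2)/71 = 71/71 = 1, a_4 = floor((37 + 37)/1) = 74.
  m_5 = 1*74 - 37 = 37, d_5 = (1440 - 37^2)/1 = 71/1 = 71: (m_5, d_5) = (m_1, d_1) = (37, 71), so from here the quotients repeat a_1, ..., a_4; the period length is 4.
Hence the expansion of sqrt(1440) is a_0 = 37 followed by the repeating block 1, 17, 1, 74 (period 4).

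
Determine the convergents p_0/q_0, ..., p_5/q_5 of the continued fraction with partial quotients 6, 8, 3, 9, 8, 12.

Using the convergent recurrence p_i = a_i*p_{i-1} + p_{i-2}, q_i = a_i*q_{i-1} + q_{i-2} with p_{-2}=0, p_{-1}=1, q_{-2}=1, q_{-1}=0:
  i=0: a_0=6, p_0 = 6*1 + 0 = 6, q_0 = 6*0 + 1 = 1.
  i=1: a_1=8, p_1 = 8*6 + 1 = 49, q_1 = 8*1 + 0 = 8.
  i=2: a_2=3, p_2 = 3*49 + 6 = 153, q_2 = 3*8 + 1 = 25.
  i=3: a_3=9, p_3 = 9*153 + 49 = 1426, q_3 = 9*25 + 8 = 233.
  i=4: a_4=8, p_4 = 8*1426 + 153 = 11561, q_4 = 8*233 + 25 = 1889.
  i=5: a_5=12, p_5 = 12*11561 + 1426 = 140158, q_5 = 12*1889 + 233 = 22901.

6/1, 49/8, 153/25, 1426/233, 11561/1889, 140158/22901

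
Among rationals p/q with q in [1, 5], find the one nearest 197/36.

11/2

Expand x = 197/36 as a continued fraction with the Euclidean algorithm:
  197 = 5*36 + 17, so a_0 = 5.
  36 = 2*17 + 2, so a_1 = 2.
  17 = 8*2 + 1, so a_2 = 8.
  2 = 2*1 + 0, so a_3 = 2.
so x = [5; 2, 8, 2].
Convergents (p_i = a_i*p_{i-1} + p_{i-2}, q_i = a_i*q_{i-1} + q_{i-2} with p_{-2}=0, p_{-1}=1, q_{-2}=1, q_{-1}=0), until the denominator exceeds 5:
  i=0: a_0=5, p_0 = 5*1 + 0 = 5, q_0 = 5*0 + 1 = 1.
  i=1: a_1=2, p_1 = 2*5 + 1 = 11, q_1 = 2*1 + 0 = 2.
  i=2: a_2=8, p_2 = 8*11 + 5 = 93, q_2 = 8*2 + 1 = 17.
q_2 = 17 > 5, so the last convergent with denominator <= 5 is p_1/q_1 = 11/2.
The closest fraction with denominator <= 5 is either p_1/q_1 or the intermediate fraction (k*p_1 + p_0)/(k*q_1 + q_0) with the largest k >= 1 whose denominator stays <= 5; these approach x as k grows, and every other convergent or intermediate fraction in range is farther away.
Largest k: floor((5 - q_0)/q_1) = floor((5 - 1)/2) = 2.
That gives (2*11 + 5)/(2*2 + 1) = 27/5.
Compare the errors: |x - 11/2| = |197*2 - 11*36|/(36*2) = 2/72, and |x - 27/5| = |197*5 - 27*36|/(36*5) = 13/180.
Cross-multiplying, 2*180 = 360 < 936 = 13*72, so 2/72 is smaller: the convergent 11/2 is closer to x than 27/5.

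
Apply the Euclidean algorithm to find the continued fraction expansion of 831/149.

[5; 1, 1, 2, 1, 2, 1, 5]

Run the Euclidean algorithm on 831 and 149; the successive quotients are the partial quotients a_0, a_1, ... (each step inverts the fractional part left over by the previous one):
  831 = 5*149 + 86, so a_0 = 5.
  149 = 1*86 + 63, so a_1 = 1.
  86 = 1*63 + 23, so a_2 = 1.
  63 = 2*23 + 17, so a_3 = 2.
  23 = 1*17 + 6, so a_4 = 1.
  17 = 2*6 + 5, so a_5 = 2.
  6 = 1*5 + 1, so a_6 = 1.
  5 = 5*1 + 0, so a_7 = 5.
The remainder reaches 0 after 8 divisions, so the expansion has 8 partial quotients, read off in order.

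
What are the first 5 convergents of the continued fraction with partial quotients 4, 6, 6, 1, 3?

Using the convergent recurrence p_i = a_i*p_{i-1} + p_{i-2}, q_i = a_i*q_{i-1} + q_{i-2} with p_{-2}=0, p_{-1}=1, q_{-2}=1, q_{-1}=0:
  i=0: a_0=4, p_0 = 4*1 + 0 = 4, q_0 = 4*0 + 1 = 1.
  i=1: a_1=6, p_1 = 6*4 + 1 = 25, q_1 = 6*1 + 0 = 6.
  i=2: a_2=6, p_2 = 6*25 + 4 = 154, q_2 = 6*6 + 1 = 37.
  i=3: a_3=1, p_3 = 1*154 + 25 = 179, q_3 = 1*37 + 6 = 43.
  i=4: a_4=3, p_4 = 3*179 + 154 = 691, q_4 = 3*43 + 37 = 166.

4/1, 25/6, 154/37, 179/43, 691/166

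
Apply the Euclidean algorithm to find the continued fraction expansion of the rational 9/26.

[0; 2, 1, 8]

Run the Euclidean algorithm on 9 and 26; the successive quotients are the partial quotients a_0, a_1, ... (each step inverts the fractional part left over by the previous one):
  9 = 0*26 + 9, so a_0 = 0.
  26 = 2*9 + 8, so a_1 = 2.
  9 = 1*8 + 1, so a_2 = 1.
  8 = 8*1 + 0, so a_3 = 8.
The remainder reaches 0 after 4 divisions, so the expansion has 4 partial quotients, read off in order.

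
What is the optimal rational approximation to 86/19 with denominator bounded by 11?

50/11

Expand x = 86/19 as a continued fraction with the Euclidean algorithm:
  86 = 4*19 + 10, so a_0 = 4.
  19 = 1*10 + 9, so a_1 = 1.
  10 = 1*9 + 1, so a_2 = 1.
  9 = 9*1 + 0, so a_3 = 9.
so x = [4; 1, 1, 9].
Convergents (p_i = a_i*p_{i-1} + p_{i-2}, q_i = a_i*q_{i-1} + q_{i-2} with p_{-2}=0, p_{-1}=1, q_{-2}=1, q_{-1}=0), until the denominator exceeds 11:
  i=0: a_0=4, p_0 = 4*1 + 0 = 4, q_0 = 4*0 + 1 = 1.
  i=1: a_1=1, p_1 = 1*4 + 1 = 5, q_1 = 1*1 + 0 = 1.
  i=2: a_2=1, p_2 = 1*5 + 4 = 9, q_2 = 1*1 + 1 = 2.
  i=3: a_3=9, p_3 = 9*9 + 5 = 86, q_3 = 9*2 + 1 = 19.
q_3 = 19 > 11, so the last convergent with denominator <= 11 is p_2/q_2 = 9/2.
The closest fraction with denominator <= 11 is either p_2/q_2 or the intermediate fraction (k*p_2 + p_1)/(k*q_2 + q_1) with the largest k >= 1 whose denominator stays <= 11; these approach x as k grows, and every other convergent or intermediate fraction in range is farther away.
Largest k: floor((11 - q_1)/q_2) = floor((11 - 1)/2) = 5.
That gives (5*9 + 5)/(5*2 + 1) = 50/11.
Compare the errors: |x - 9/2| = |86*2 - 9*19|/(19*2) = 1/38, and |x - 50/11| = |86*11 - 50*19|/(19*11) = 4/209.
Cross-multiplying, 4*38 = 152 < 209 = 1*209, so 4/209 is smaller: the intermediate fraction 50/11 is closer to x than 9/2.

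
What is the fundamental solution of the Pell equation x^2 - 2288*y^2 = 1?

First expand sqrt(2288) as a continued fraction. With x_i = (sqrt(2288) + m_i)/d_i and (m_0, d_0) = (0, 1): a_0 = floor(sqrt(2288)) = 47, since 47^2 = 2209 <= 2288 < 2304 = 48^2.
Iterate m_{i+1} = d_i*a_i - m_i, d_{i+1} = (2288 - m_{i+1}^2)/d_i, a_{i+1} = floor((a_0 + m_{i+1})/d_{i+1}):
  m_1 = 1*47 - 0 = 47, d_1 = (2288 - 47^2)/1 = 79/1 = 79, a_1 = floor((47 + 47)/79) = 1.
  m_2 = 79*1 - 47 = 32, d_2 = (2288 - 32^2)/79 = 1264/79 = 16, a_2 = floor((47 + 32)/16) = 4.
  m_3 = 16*4 - 32 = 32, d_3 = (2288 - 32^2)/16 = 1264/16 = 79, a_3 = floor((47 + 32)/79) = 1.
  m_4 = 79*1 - 32 = 47, d_4 = (2288 - 47^2)/79 = 79/79 = 1, a_4 = floor((47 + 47)/1) = 94.
  m_5 = 1*94 - 47 = 47, d_5 = (2288 - 47^2)/1 = 79/1 = 79: (m_5, d_5) = (m_1, d_1) = (47, 79), so from here the quotients repeat a_1, ..., a_4; the period length is 4.
So sqrt(2288) = [47; (1, 4, 1, 94)] with period length k = 4.
k is even, so the fundamental solution of x^2 - 2288y^2 = 1 is (p_{k-1}, q_{k-1}) = (p_3, q_3); compute convergents through index 3.
Convergents (p_i = a_i*p_{i-1} + p_{i-2}, q_i = a_i*q_{i-1} + q_{i-2} with p_{-2}=0, p_{-1}=1, q_{-2}=1, q_{-1}=0):
  i=0: a_0=47, p_0 = 47*1 + 0 = 47, q_0 = 47*0 + 1 = 1.
  i=1: a_1=1, p_1 = 1*47 + 1 = 48, q_1 = 1*1 + 0 = 1.
  i=2: a_2=4, p_2 = 4*48 + 47 = 239, q_2 = 4*1 + 1 = 5.
  i=3: a_3=1, p_3 = 1*239 + 48 = 287, q_3 = 1*5 + 1 = 6.
Check: 287^2 - 2288*6^2 = 82369 - 82368 = 1, so (x, y) = (287, 6) solves the equation, and by the theorem it is the least positive solution.

(x, y) = (287, 6)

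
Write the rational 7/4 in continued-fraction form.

[1; 1, 3]

Run the Euclidean algorithm on 7 and 4; the successive quotients are the partial quotients a_0, a_1, ... (each step inverts the fractional part left over by the previous one):
  7 = 1*4 + 3, so a_0 = 1.
  4 = 1*3 + 1, so a_1 = 1.
  3 = 3*1 + 0, so a_2 = 3.
The remainder reaches 0 after 3 divisions, so the expansion has 3 partial quotients, read off in order.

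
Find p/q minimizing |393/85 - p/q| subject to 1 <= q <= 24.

Expand x = 393/85 as a continued fraction with the Euclidean algorithm:
  393 = 4*85 + 53, so a_0 = 4.
  85 = 1*53 + 32, so a_1 = 1.
  53 = 1*32 + 21, so a_2 = 1.
  32 = 1*21 + 11, so a_3 = 1.
  21 = 1*11 + 10, so a_4 = 1.
  11 = 1*10 + 1, so a_5 = 1.
  10 = 10*1 + 0, so a_6 = 10.
so x = [4; 1, 1, 1, 1, 1, 10].
Convergents (p_i = a_i*p_{i-1} + p_{i-2}, q_i = a_i*q_{i-1} + q_{i-2} with p_{-2}=0, p_{-1}=1, q_{-2}=1, q_{-1}=0), until the denominator exceeds 24:
  i=0: a_0=4, p_0 = 4*1 + 0 = 4, q_0 = 4*0 + 1 = 1.
  i=1: a_1=1, p_1 = 1*4 + 1 = 5, q_1 = 1*1 + 0 = 1.
  i=2: a_2=1, p_2 = 1*5 + 4 = 9, q_2 = 1*1 + 1 = 2.
  i=3: a_3=1, p_3 = 1*9 + 5 = 14, q_3 = 1*2 + 1 = 3.
  i=4: a_4=1, p_4 = 1*14 + 9 = 23, q_4 = 1*3 + 2 = 5.
  i=5: a_5=1, p_5 = 1*23 + 14 = 37, q_5 = 1*5 + 3 = 8.
  i=6: a_6=10, p_6 = 10*37 + 23 = 393, q_6 = 10*8 + 5 = 85.
q_6 = 85 > 24, so the last convergent with denominator <= 24 is p_5/q_5 = 37/8.
The closest fraction with denominator <= 24 is either p_5/q_5 or the intermediate fraction (k*p_5 + p_4)/(k*q_5 + q_4) with the largest k >= 1 whose denominator stays <= 24; these approach x as k grows, and every other convergent or intermediate fraction in range is farther away.
Largest k: floor((24 - q_4)/q_5) = floor((24 - 5)/8) = 2.
That gives (2*37 + 23)/(2*8 + 5) = 97/21.
Compare the errors: |x - 37/8| = |393*8 - 37*85|/(85*8) = 1/680, and |x - 97/21| = |393*21 - 97*85|/(85*21) = 8/1785.
Cross-multiplying, 1*1785 = 1785 < 5440 = 8*680, so 1/680 is smaller: the convergent 37/8 is closer to x than 97/21.

37/8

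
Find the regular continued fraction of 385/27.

[14; 3, 1, 6]

Run the Euclidean algorithm on 385 and 27; the successive quotients are the partial quotients a_0, a_1, ... (each step inverts the fractional part left over by the previous one):
  385 = 14*27 + 7, so a_0 = 14.
  27 = 3*7 + 6, so a_1 = 3.
  7 = 1*6 + 1, so a_2 = 1.
  6 = 6*1 + 0, so a_3 = 6.
The remainder reaches 0 after 4 divisions, so the expansion has 4 partial quotients, read off in order.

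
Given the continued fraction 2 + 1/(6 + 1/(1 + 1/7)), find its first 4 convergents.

2/1, 13/6, 15/7, 118/55

Using the convergent recurrence p_i = a_i*p_{i-1} + p_{i-2}, q_i = a_i*q_{i-1} + q_{i-2} with p_{-2}=0, p_{-1}=1, q_{-2}=1, q_{-1}=0:
  i=0: a_0=2, p_0 = 2*1 + 0 = 2, q_0 = 2*0 + 1 = 1.
  i=1: a_1=6, p_1 = 6*2 + 1 = 13, q_1 = 6*1 + 0 = 6.
  i=2: a_2=1, p_2 = 1*13 + 2 = 15, q_2 = 1*6 + 1 = 7.
  i=3: a_3=7, p_3 = 7*15 + 13 = 118, q_3 = 7*7 + 6 = 55.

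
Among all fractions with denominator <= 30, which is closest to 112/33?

95/28

Expand x = 112/33 as a continued fraction with the Euclidean algorithm:
  112 = 3*33 + 13, so a_0 = 3.
  33 = 2*13 + 7, so a_1 = 2.
  13 = 1*7 + 6, so a_2 = 1.
  7 = 1*6 + 1, so a_3 = 1.
  6 = 6*1 + 0, so a_4 = 6.
so x = [3; 2, 1, 1, 6].
Convergents (p_i = a_i*p_{i-1} + p_{i-2}, q_i = a_i*q_{i-1} + q_{i-2} with p_{-2}=0, p_{-1}=1, q_{-2}=1, q_{-1}=0), until the denominator exceeds 30:
  i=0: a_0=3, p_0 = 3*1 + 0 = 3, q_0 = 3*0 + 1 = 1.
  i=1: a_1=2, p_1 = 2*3 + 1 = 7, q_1 = 2*1 + 0 = 2.
  i=2: a_2=1, p_2 = 1*7 + 3 = 10, q_2 = 1*2 + 1 = 3.
  i=3: a_3=1, p_3 = 1*10 + 7 = 17, q_3 = 1*3 + 2 = 5.
  i=4: a_4=6, p_4 = 6*17 + 10 = 112, q_4 = 6*5 + 3 = 33.
q_4 = 33 > 30, so the last convergent with denominator <= 30 is p_3/q_3 = 17/5.
The closest fraction with denominator <= 30 is either p_3/q_3 or the intermediate fraction (k*p_3 + p_2)/(k*q_3 + q_2) with the largest k >= 1 whose denominator stays <= 30; these approach x as k grows, and every other convergent or intermediate fraction in range is farther away.
Largest k: floor((30 - q_2)/q_3) = floor((30 - 3)/5) = 5.
That gives (5*17 + 10)/(5*5 + 3) = 95/28.
Compare the errors: |x - 17/5| = |112*5 - 17*33|/(33*5) = 1/165, and |x - 95/28| = |112*28 - 95*33|/(33*28) = 1/924.
Cross-multiplying, 1*165 = 165 < 924 = 1*924, so 1/924 is smaller: the intermediate fraction 95/28 is closer to x than 17/5.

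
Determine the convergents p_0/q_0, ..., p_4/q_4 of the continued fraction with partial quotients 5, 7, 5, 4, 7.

Using the convergent recurrence p_i = a_i*p_{i-1} + p_{i-2}, q_i = a_i*q_{i-1} + q_{i-2} with p_{-2}=0, p_{-1}=1, q_{-2}=1, q_{-1}=0:
  i=0: a_0=5, p_0 = 5*1 + 0 = 5, q_0 = 5*0 + 1 = 1.
  i=1: a_1=7, p_1 = 7*5 + 1 = 36, q_1 = 7*1 + 0 = 7.
  i=2: a_2=5, p_2 = 5*36 + 5 = 185, q_2 = 5*7 + 1 = 36.
  i=3: a_3=4, p_3 = 4*185 + 36 = 776, q_3 = 4*36 + 7 = 151.
  i=4: a_4=7, p_4 = 7*776 + 185 = 5617, q_4 = 7*151 + 36 = 1093.

5/1, 36/7, 185/36, 776/151, 5617/1093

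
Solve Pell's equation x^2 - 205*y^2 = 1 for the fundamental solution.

(x, y) = (39689, 2772)

First expand sqrt(205) as a continued fraction. With x_i = (sqrt(205) + m_i)/d_i and (m_0, d_0) = (0, 1): a_0 = floor(sqrt(205)) = 14, since 14^2 = 196 <= 205 < 225 = 15^2.
Iterate m_{i+1} = d_i*a_i - m_i, d_{i+1} = (205 - m_{i+1}^2)/d_i, a_{i+1} = floor((a_0 + m_{i+1})/d_{i+1}):
  m_1 = 1*14 - 0 = 14, d_1 = (205 - 14^2)/1 = 9/1 = 9, a_1 = floor((14 + 14)/9) = 3.
  m_2 = 9*3 - 14 = 13, d_2 = (205 - 13^2)/9 = 36/9 = 4, a_2 = floor((14 + 13)/4) = 6.
  m_3 = 4*6 - 13 = 11, d_3 = (205 - 11^2)/4 = 84/4 = 21, a_3 = floor((14 + 11)/21) = 1.
  m_4 = 21*1 - 11 = 10, d_4 = (205 - 10^2)/21 = 105/21 = 5, a_4 = floor((14 + 10)/5) = 4.
  m_5 = 5*4 - 10 = 10, d_5 = (205 - 10^2)/5 = 105/5 = 21, a_5 = floor((14 + 10)/21) = 1.
  m_6 = 21*1 - 10 = 11, d_6 = (205 - 11^2)/21 = 84/21 = 4, a_6 = floor((14 + 11)/4) = 6.
  m_7 = 4*6 - 11 = 13, d_7 = (205 - 13^2)/4 = 36/4 = 9, a_7 = floor((14 + 13)/9) = 3.
  m_8 = 9*3 - 13 = 14, d_8 = (205 - 14^2)/9 = 9/9 = 1, a_8 = floor((14 + 14)/1) = 28.
  m_9 = 1*28 - 14 = 14, d_9 = (205 - 14^2)/1 = 9/1 = 9: (m_9, d_9) = (m_1, d_1) = (14, 9), so from here the quotients repeat a_1, ..., a_8; the period length is 8.
So sqrt(205) = [14; (3, 6, 1, 4, 1, 6, 3, 28)] with period length k = 8.
k is even, so the fundamental solution of x^2 - 205y^2 = 1 is (p_{k-1}, q_{k-1}) = (p_7, q_7); compute convergents through index 7.
Convergents (p_i = a_i*p_{i-1} + p_{i-2}, q_i = a_i*q_{i-1} + q_{i-2} with p_{-2}=0, p_{-1}=1, q_{-2}=1, q_{-1}=0):
  i=0: a_0=14, p_0 = 14*1 + 0 = 14, q_0 = 14*0 + 1 = 1.
  i=1: a_1=3, p_1 = 3*14 + 1 = 43, q_1 = 3*1 + 0 = 3.
  i=2: a_2=6, p_2 = 6*43 + 14 = 272, q_2 = 6*3 + 1 = 19.
  i=3: a_3=1, p_3 = 1*272 + 43 = 315, q_3 = 1*19 + 3 = 22.
  i=4: a_4=4, p_4 = 4*315 + 272 = 1532, q_4 = 4*22 + 19 = 107.
  i=5: a_5=1, p_5 = 1*1532 + 315 = 1847, q_5 = 1*107 + 22 = 129.
  i=6: a_6=6, p_6 = 6*1847 + 1532 = 12614, q_6 = 6*129 + 107 = 881.
  i=7: a_7=3, p_7 = 3*12614 + 1847 = 39689, q_7 = 3*881 + 129 = 2772.
Check: 39689^2 - 205*2772^2 = 1575216721 - 1575216720 = 1, so (x, y) = (39689, 2772) solves the equation, and by the theorem it is the least positive solution.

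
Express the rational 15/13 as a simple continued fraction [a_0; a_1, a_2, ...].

Run the Euclidean algorithm on 15 and 13; the successive quotients are the partial quotients a_0, a_1, ... (each step inverts the fractional part left over by the previous one):
  15 = 1*13 + 2, so a_0 = 1.
  13 = 6*2 + 1, so a_1 = 6.
  2 = 2*1 + 0, so a_2 = 2.
The remainder reaches 0 after 3 divisions, so the expansion has 3 partial quotients, read off in order.

[1; 6, 2]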